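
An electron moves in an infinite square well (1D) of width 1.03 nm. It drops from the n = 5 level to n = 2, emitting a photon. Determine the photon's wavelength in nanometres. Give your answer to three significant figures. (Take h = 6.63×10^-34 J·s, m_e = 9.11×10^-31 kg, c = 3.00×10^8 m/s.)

E_1 = h²/(8m_eL²) = 5.685×10^-20 J, so ΔE = (5² − 2²)E_1 = 1.194×10^-18 J.
λ = hc/ΔE = (6.63×10^-34·3.00×10^8)/1.194×10^-18 = 1.67×10^-7 m = 167 nm.

λ = 167 nm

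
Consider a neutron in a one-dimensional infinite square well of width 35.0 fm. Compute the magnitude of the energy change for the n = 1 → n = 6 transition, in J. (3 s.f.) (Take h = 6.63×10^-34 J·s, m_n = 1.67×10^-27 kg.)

|ΔE| = 9.40×10^-13 J

E_1 = h²/(8m_nL²) = 2.686×10^-14 J.
|ΔE| = |1² − 6²|·E_1 = 35·2.686×10^-14 J = 9.40×10^-13 J.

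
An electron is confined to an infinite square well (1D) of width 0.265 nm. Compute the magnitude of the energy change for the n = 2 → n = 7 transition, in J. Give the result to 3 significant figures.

E_1 = h²/(8m_eL²) = 8.579×10^-19 J.
|ΔE| = |2² − 7²|·E_1 = 45·8.579×10^-19 J = 3.86×10^-17 J.

|ΔE| = 3.86×10^-17 J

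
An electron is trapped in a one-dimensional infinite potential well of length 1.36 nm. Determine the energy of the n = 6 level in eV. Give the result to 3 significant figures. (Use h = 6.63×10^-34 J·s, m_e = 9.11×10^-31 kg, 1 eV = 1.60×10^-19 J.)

E_6 = 7.34 eV

For an infinite well E_n = n²h²/(8m_eL²), so E_1 = h²/(8m_eL²) = (6.63×10^-34)²/(8·9.11×10^-31·(1.36×10^-9 m)²) = 3.261×10^-20 J.
Then E_6 = 6²·E_1 = 36·3.261×10^-20 J = 1.174×10^-18 J.
Converting, E_6 = 1.174×10^-18 J / (1.60×10^-19 J/eV) = 7.34 eV.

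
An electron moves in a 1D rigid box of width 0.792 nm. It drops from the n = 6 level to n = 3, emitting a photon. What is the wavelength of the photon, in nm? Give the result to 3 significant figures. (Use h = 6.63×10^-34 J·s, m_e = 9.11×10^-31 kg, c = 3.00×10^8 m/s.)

λ = 76.6 nm

E_1 = h²/(8m_eL²) = 9.615×10^-20 J, so ΔE = (6² − 3²)E_1 = 2.596×10^-18 J.
λ = hc/ΔE = (6.63×10^-34·3.00×10^8)/2.596×10^-18 = 7.66×10^-8 m = 76.6 nm.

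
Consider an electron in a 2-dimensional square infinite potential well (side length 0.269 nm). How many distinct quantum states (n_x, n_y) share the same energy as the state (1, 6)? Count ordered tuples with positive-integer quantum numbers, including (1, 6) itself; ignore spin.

degeneracy = 2

The level has n_x² + n_y² = 37. The ordered positive-integer solutions are (1, 6), (6, 1).
That gives 2 states.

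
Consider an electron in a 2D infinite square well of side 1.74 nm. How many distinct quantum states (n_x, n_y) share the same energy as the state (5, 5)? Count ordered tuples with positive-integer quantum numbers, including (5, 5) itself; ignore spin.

degeneracy = 3

The level has n_x² + n_y² = 50. The ordered positive-integer solutions are (1, 7), (5, 5), (7, 1).
That gives 3 states.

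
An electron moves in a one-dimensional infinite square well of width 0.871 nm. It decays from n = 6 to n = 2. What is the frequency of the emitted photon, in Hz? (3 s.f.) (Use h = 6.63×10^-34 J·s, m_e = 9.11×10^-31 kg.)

E_1 = h²/(8m_eL²) = 7.950×10^-20 J and ΔE = (6² − 2²)E_1 = 2.544×10^-18 J.
f = ΔE/h = 2.544×10^-18/6.63×10^-34 = 3.84×10^15 Hz.

f = 3.84×10^15 Hz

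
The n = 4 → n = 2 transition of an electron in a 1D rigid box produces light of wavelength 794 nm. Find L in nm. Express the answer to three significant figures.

The photon carries ΔE = hc/λ = 6.626×10^-34·2.998×10^8/7.94×10^-7 m = 2.502×10^-19 J.
Since ΔE = (4² − 2²)E_1, E_1 = 2.085×10^-20 J, and L = h/√(8m_eE_1) = 1.70×10^-9 m = 1.70 nm.

L = 1.70 nm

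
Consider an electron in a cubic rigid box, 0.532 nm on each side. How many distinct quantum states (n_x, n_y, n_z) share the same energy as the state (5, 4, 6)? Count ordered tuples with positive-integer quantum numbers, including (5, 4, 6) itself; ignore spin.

degeneracy = 12

The level has n_x² + n_y² + n_z² = 77. The ordered positive-integer solutions are (2, 3, 8), (2, 8, 3), (3, 2, 8), (3, 8, 2), (4, 5, 6), (4, 6, 5), (5, 4, 6), (5, 6, 4), (6, 4, 5), (6, 5, 4), (8, 2, 3), (8, 3, 2).
That gives 12 states.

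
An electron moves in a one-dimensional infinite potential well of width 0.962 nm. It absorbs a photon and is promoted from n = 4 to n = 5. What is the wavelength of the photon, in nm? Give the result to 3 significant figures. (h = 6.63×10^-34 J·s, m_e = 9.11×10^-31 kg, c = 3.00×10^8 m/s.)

E_1 = h²/(8m_eL²) = 6.517×10^-20 J, so ΔE = (5² − 4²)E_1 = 5.865×10^-19 J.
λ = hc/ΔE = (6.63×10^-34·3.00×10^8)/5.865×10^-19 = 3.39×10^-7 m = 339 nm.

λ = 339 nm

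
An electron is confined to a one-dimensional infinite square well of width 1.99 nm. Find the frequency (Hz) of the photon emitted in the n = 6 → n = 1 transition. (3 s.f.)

E_1 = h²/(8m_eL²) = 1.521×10^-20 J and ΔE = (6² − 1²)E_1 = 5.324×10^-19 J.
f = ΔE/h = 5.324×10^-19/6.626×10^-34 = 8.04×10^14 Hz.

f = 8.04×10^14 Hz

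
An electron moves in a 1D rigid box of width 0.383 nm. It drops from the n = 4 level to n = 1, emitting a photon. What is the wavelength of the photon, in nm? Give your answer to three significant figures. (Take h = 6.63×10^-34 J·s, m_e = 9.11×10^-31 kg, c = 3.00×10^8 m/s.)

E_1 = h²/(8m_eL²) = 4.112×10^-19 J, so ΔE = (4² − 1²)E_1 = 6.168×10^-18 J.
λ = hc/ΔE = (6.63×10^-34·3.00×10^8)/6.168×10^-18 = 3.22×10^-8 m = 32.2 nm.

λ = 32.2 nm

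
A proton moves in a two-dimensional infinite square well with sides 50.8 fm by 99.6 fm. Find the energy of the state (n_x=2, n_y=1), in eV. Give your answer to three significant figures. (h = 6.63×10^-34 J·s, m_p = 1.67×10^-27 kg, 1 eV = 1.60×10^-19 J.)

For a 2D rectangular well E = (h²/8m_p)·Σ n_i²/L_i² = (6.63×10^-34)²/(8·1.67×10^-27) · [2²/(50.8 fm)² + 1²/(99.6 fm)²].
Evaluating gives E = 5.431×10^-14 J = 3.39×10^5 eV.

E = 3.39×10^5 eV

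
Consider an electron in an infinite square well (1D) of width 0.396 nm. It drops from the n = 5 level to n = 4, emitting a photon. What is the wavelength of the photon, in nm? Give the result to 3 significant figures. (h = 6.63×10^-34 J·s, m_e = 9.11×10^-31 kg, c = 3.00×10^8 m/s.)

E_1 = h²/(8m_eL²) = 3.846×10^-19 J, so ΔE = (5² − 4²)E_1 = 3.461×10^-18 J.
λ = hc/ΔE = (6.63×10^-34·3.00×10^8)/3.461×10^-18 = 5.75×10^-8 m = 57.5 nm.

λ = 57.5 nm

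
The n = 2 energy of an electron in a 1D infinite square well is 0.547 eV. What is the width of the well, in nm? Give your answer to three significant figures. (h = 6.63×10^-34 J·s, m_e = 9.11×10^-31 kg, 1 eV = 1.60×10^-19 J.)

From E_n = n²h²/(8m_eL²), L = n·h/√(8m_eE_n).
E_2 = 0.547 eV = 8.752×10^-20 J, so L = 2·6.63×10^-34/√(8·9.11×10^-31·8.752×10^-20) = 1.66×10^-9 m = 1.66 nm.

L = 1.66 nm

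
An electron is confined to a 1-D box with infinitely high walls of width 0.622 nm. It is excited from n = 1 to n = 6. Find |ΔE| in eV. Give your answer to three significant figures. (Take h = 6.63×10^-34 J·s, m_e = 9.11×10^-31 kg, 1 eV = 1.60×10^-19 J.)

|ΔE| = 34.1 eV

E_1 = h²/(8m_eL²) = 1.559×10^-19 J.
|ΔE| = |1² − 6²|·E_1 = 35·1.559×10^-19 J = 5.457×10^-18 J = 34.1 eV.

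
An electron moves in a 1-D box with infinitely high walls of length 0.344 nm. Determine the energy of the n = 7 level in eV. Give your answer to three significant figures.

E_7 = 156 eV

For an infinite well E_n = n²h²/(8m_eL²), so E_1 = h²/(8m_eL²) = (6.626×10^-34)²/(8·9.109×10^-31·(3.44×10^-10 m)²) = 5.091×10^-19 J.
Then E_7 = 7²·E_1 = 49·5.091×10^-19 J = 2.495×10^-17 J.
Converting, E_7 = 2.495×10^-17 J / (1.602×10^-19 J/eV) = 156 eV.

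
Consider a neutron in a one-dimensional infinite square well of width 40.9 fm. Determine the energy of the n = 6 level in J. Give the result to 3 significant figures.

E_6 = 7.05×10^-13 J

For an infinite well E_n = n²h²/(8m_nL²), so E_1 = h²/(8m_nL²) = (6.626×10^-34)²/(8·1.675×10^-27·(4.09×10^-14 m)²) = 1.959×10^-14 J.
Then E_6 = 6²·E_1 = 36·1.959×10^-14 J = 7.05×10^-13 J.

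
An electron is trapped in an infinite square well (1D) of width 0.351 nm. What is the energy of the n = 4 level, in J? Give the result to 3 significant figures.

E_4 = 7.82×10^-18 J

For an infinite well E_n = n²h²/(8m_eL²), so E_1 = h²/(8m_eL²) = (6.626×10^-34)²/(8·9.109×10^-31·(3.51×10^-10 m)²) = 4.890×10^-19 J.
Then E_4 = 4²·E_1 = 16·4.890×10^-19 J = 7.82×10^-18 J.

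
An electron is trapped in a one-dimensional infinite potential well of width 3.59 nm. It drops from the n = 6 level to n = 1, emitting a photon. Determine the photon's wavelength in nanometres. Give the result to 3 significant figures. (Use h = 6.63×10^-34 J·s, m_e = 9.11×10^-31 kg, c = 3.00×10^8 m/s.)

E_1 = h²/(8m_eL²) = 4.680×10^-21 J, so ΔE = (6² − 1²)E_1 = 1.638×10^-19 J.
λ = hc/ΔE = (6.63×10^-34·3.00×10^8)/1.638×10^-19 = 1.21×10^-6 m = 1.21×10^3 nm.

λ = 1.21×10^3 nm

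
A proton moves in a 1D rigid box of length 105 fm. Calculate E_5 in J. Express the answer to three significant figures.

E_5 = 7.44×10^-14 J

For an infinite well E_n = n²h²/(8m_pL²), so E_1 = h²/(8m_pL²) = (6.626×10^-34)²/(8·1.673×10^-27·(1.05×10^-13 m)²) = 2.975×10^-15 J.
Then E_5 = 5²·E_1 = 25·2.975×10^-15 J = 7.44×10^-14 J.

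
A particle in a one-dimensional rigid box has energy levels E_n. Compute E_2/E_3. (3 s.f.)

E_n ∝ n², so E_2/E_3 = 2²/3² = 4/9 = 0.444.

0.444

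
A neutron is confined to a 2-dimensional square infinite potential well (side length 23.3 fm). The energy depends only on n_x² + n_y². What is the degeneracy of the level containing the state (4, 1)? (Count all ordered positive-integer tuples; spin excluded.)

The level has n_x² + n_y² = 17. The ordered positive-integer solutions are (1, 4), (4, 1).
That gives 2 states.

degeneracy = 2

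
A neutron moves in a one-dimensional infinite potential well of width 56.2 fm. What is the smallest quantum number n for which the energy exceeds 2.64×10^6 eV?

E_1 = h²/(8m_nL²) = 1.037×10^-14 J = 6.473×10^4 eV.
Need n² > 2.64×10^6/6.473×10^4 = 40.78, i.e. n > 6.386.
The smallest integer satisfying this is n = 7.

n = 7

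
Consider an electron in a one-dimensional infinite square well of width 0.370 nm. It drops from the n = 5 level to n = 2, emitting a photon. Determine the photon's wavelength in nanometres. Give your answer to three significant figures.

λ = 21.5 nm

E_1 = h²/(8m_eL²) = 4.401×10^-19 J, so ΔE = (5² − 2²)E_1 = 9.242×10^-18 J.
λ = hc/ΔE = (6.626×10^-34·2.998×10^8)/9.242×10^-18 = 2.15×10^-8 m = 21.5 nm.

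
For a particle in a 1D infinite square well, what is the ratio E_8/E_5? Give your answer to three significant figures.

2.56

E_n ∝ n², so E_8/E_5 = 8²/5² = 64/25 = 2.56.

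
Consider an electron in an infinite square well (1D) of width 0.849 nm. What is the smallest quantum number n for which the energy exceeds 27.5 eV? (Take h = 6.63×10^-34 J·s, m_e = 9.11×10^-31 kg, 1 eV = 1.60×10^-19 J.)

E_1 = h²/(8m_eL²) = 8.368×10^-20 J = 0.5230 eV.
Need n² > 27.5/0.5230 = 52.58, i.e. n > 7.251.
The smallest integer satisfying this is n = 8.

n = 8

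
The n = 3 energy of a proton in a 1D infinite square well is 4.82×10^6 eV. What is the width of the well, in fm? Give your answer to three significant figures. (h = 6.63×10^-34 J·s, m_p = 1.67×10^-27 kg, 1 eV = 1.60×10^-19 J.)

From E_n = n²h²/(8m_pL²), L = n·h/√(8m_pE_n).
E_3 = 4.82×10^6 eV = 7.712×10^-13 J, so L = 3·6.63×10^-34/√(8·1.67×10^-27·7.712×10^-13) = 1.96×10^-14 m = 19.6 fm.

L = 19.6 fm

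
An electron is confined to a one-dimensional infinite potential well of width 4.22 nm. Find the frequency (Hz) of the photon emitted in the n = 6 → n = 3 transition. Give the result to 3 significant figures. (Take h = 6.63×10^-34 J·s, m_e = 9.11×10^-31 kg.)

E_1 = h²/(8m_eL²) = 3.387×10^-21 J and ΔE = (6² − 3²)E_1 = 9.145×10^-20 J.
f = ΔE/h = 9.145×10^-20/6.63×10^-34 = 1.38×10^14 Hz.

f = 1.38×10^14 Hz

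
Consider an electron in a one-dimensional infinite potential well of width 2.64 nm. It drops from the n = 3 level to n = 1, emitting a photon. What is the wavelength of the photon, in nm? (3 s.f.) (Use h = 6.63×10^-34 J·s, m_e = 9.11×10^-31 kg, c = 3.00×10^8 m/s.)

λ = 2.87×10^3 nm

E_1 = h²/(8m_eL²) = 8.654×10^-21 J, so ΔE = (3² − 1²)E_1 = 6.923×10^-20 J.
λ = hc/ΔE = (6.63×10^-34·3.00×10^8)/6.923×10^-20 = 2.87×10^-6 m = 2.87×10^3 nm.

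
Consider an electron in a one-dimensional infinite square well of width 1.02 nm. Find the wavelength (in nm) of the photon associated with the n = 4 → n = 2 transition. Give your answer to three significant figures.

E_1 = h²/(8m_eL²) = 5.791×10^-20 J, so ΔE = (4² − 2²)E_1 = 6.949×10^-19 J.
λ = hc/ΔE = (6.626×10^-34·2.998×10^8)/6.949×10^-19 = 2.86×10^-7 m = 286 nm.

λ = 286 nm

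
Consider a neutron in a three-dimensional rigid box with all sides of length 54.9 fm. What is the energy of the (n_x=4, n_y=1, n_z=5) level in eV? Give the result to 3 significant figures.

For a 3D rectangular well E = (h²/8m_n)·Σ n_i²/L_i² = (6.626×10^-34)²/(8·1.675×10^-27) · [4²/(54.9 fm)² + 1²/(54.9 fm)² + 5²/(54.9 fm)²].
Evaluating gives E = 4.566×10^-13 J = 2.85×10^6 eV.

E = 2.85×10^6 eV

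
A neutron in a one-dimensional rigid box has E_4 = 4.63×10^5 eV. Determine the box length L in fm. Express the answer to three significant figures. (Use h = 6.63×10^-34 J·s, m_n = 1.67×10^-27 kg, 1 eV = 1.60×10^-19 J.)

L = 84.3 fm

From E_n = n²h²/(8m_nL²), L = n·h/√(8m_nE_n).
E_4 = 4.63×10^5 eV = 7.408×10^-14 J, so L = 4·6.63×10^-34/√(8·1.67×10^-27·7.408×10^-14) = 8.43×10^-14 m = 84.3 fm.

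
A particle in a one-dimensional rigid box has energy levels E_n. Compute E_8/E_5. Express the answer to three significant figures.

2.56

E_n ∝ n², so E_8/E_5 = 8²/5² = 64/25 = 2.56.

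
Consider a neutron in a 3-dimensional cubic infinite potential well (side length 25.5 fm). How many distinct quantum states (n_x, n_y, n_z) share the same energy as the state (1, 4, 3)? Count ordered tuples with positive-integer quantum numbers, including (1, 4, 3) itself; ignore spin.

degeneracy = 6

The level has n_x² + n_y² + n_z² = 26. The ordered positive-integer solutions are (1, 3, 4), (1, 4, 3), (3, 1, 4), (3, 4, 1), (4, 1, 3), (4, 3, 1).
That gives 6 states.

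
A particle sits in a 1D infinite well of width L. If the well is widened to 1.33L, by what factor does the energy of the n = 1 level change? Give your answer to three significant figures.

0.565

E_n ∝ 1/L², so the energy scales by 1/1.33² = 0.565.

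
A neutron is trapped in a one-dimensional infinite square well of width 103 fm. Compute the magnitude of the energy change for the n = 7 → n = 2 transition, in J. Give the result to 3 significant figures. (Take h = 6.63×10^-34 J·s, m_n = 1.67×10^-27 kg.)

E_1 = h²/(8m_nL²) = 3.101×10^-15 J.
|ΔE| = |7² − 2²|·E_1 = 45·3.101×10^-15 J = 1.40×10^-13 J.

|ΔE| = 1.40×10^-13 J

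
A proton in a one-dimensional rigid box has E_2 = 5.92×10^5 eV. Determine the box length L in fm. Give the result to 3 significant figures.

L = 37.2 fm

From E_n = n²h²/(8m_pL²), L = n·h/√(8m_pE_n).
E_2 = 5.92×10^5 eV = 9.484×10^-14 J, so L = 2·6.626×10^-34/√(8·1.673×10^-27·9.484×10^-14) = 3.72×10^-14 m = 37.2 fm.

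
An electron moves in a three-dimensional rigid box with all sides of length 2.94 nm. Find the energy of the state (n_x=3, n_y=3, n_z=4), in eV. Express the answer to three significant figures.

E = 1.48 eV

For a 3D rectangular well E = (h²/8m_e)·Σ n_i²/L_i² = (6.626×10^-34)²/(8·9.109×10^-31) · [3²/(2.94 nm)² + 3²/(2.94 nm)² + 4²/(2.94 nm)²].
Evaluating gives E = 2.370×10^-19 J = 1.48 eV.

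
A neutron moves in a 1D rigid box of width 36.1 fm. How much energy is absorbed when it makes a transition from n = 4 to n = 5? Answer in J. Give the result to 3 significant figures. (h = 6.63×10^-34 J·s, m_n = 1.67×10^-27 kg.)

E_1 = h²/(8m_nL²) = 2.525×10^-14 J.
|ΔE| = |4² − 5²|·E_1 = 9·2.525×10^-14 J = 2.27×10^-13 J.

|ΔE| = 2.27×10^-13 J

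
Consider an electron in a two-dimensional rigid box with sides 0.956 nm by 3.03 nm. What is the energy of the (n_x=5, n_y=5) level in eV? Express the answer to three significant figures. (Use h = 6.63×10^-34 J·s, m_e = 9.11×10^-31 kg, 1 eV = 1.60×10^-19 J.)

E = 11.3 eV

For a 2D rectangular well E = (h²/8m_e)·Σ n_i²/L_i² = (6.63×10^-34)²/(8·9.11×10^-31) · [5²/(0.956 nm)² + 5²/(3.03 nm)²].
Evaluating gives E = 1.814×10^-18 J = 11.3 eV.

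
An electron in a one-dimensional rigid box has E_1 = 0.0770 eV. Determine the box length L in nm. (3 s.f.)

From E_n = n²h²/(8m_eL²), L = n·h/√(8m_eE_n).
E_1 = 0.0770 eV = 1.234×10^-20 J, so L = 1·6.626×10^-34/√(8·9.109×10^-31·1.234×10^-20) = 2.21×10^-9 m = 2.21 nm.

L = 2.21 nm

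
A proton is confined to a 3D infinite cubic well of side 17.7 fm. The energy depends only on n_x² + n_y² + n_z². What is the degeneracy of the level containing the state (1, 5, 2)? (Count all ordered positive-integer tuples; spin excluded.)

The level has n_x² + n_y² + n_z² = 30. The ordered positive-integer solutions are (1, 2, 5), (1, 5, 2), (2, 1, 5), (2, 5, 1), (5, 1, 2), (5, 2, 1).
That gives 6 states.

degeneracy = 6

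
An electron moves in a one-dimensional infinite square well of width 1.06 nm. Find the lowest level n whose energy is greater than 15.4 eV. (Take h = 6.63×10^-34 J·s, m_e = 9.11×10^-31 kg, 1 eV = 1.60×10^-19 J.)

E_1 = h²/(8m_eL²) = 5.368×10^-20 J = 0.3355 eV.
Need n² > 15.4/0.3355 = 45.90, i.e. n > 6.775.
The smallest integer satisfying this is n = 7.

n = 7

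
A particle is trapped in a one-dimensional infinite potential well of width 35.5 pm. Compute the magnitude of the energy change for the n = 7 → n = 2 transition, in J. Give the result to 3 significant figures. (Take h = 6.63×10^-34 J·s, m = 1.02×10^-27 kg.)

E_1 = h²/(8mL²) = 4.274×10^-20 J.
|ΔE| = |7² − 2²|·E_1 = 45·4.274×10^-20 J = 1.92×10^-18 J.

|ΔE| = 1.92×10^-18 J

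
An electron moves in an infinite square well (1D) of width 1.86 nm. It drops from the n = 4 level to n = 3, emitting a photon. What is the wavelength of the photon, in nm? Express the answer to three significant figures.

E_1 = h²/(8m_eL²) = 1.741×10^-20 J, so ΔE = (4² − 3²)E_1 = 1.219×10^-19 J.
λ = hc/ΔE = (6.626×10^-34·2.998×10^8)/1.219×10^-19 = 1.63×10^-6 m = 1.63×10^3 nm.

λ = 1.63×10^3 nm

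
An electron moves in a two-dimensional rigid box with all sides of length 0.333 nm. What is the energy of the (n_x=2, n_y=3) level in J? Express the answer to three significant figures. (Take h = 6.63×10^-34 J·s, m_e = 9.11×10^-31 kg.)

E = 7.07×10^-18 J

For a 2D rectangular well E = (h²/8m_e)·Σ n_i²/L_i² = (6.63×10^-34)²/(8·9.11×10^-31) · [2²/(0.333 nm)² + 3²/(0.333 nm)²].
Evaluating gives E = 7.07×10^-18 J.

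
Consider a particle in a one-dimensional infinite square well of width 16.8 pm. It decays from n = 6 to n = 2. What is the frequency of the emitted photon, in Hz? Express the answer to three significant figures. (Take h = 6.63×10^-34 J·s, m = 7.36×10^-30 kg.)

f = 1.28×10^18 Hz

E_1 = h²/(8mL²) = 2.645×10^-17 J and ΔE = (6² − 2²)E_1 = 8.464×10^-16 J.
f = ΔE/h = 8.464×10^-16/6.63×10^-34 = 1.28×10^18 Hz.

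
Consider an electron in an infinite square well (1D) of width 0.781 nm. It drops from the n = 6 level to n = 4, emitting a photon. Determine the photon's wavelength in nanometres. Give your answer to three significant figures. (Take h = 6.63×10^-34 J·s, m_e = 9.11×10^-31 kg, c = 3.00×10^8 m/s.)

E_1 = h²/(8m_eL²) = 9.888×10^-20 J, so ΔE = (6² − 4²)E_1 = 1.978×10^-18 J.
λ = hc/ΔE = (6.63×10^-34·3.00×10^8)/1.978×10^-18 = 1.01×10^-7 m = 101 nm.

λ = 101 nm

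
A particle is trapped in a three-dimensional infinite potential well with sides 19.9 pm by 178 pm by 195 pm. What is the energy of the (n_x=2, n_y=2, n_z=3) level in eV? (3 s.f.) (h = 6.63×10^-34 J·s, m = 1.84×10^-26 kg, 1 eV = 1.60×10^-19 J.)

For a 3D rectangular well E = (h²/8m)·Σ n_i²/L_i² = (6.63×10^-34)²/(8·1.84×10^-26) · [2²/(19.9 pm)² + 2²/(178 pm)² + 3²/(195 pm)²].
Evaluating gives E = 3.125×10^-20 J = 0.195 eV.

E = 0.195 eV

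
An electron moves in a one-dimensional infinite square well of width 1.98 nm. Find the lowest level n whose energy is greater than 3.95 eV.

E_1 = h²/(8m_eL²) = 1.537×10^-20 J = 0.09594 eV.
Need n² > 3.95/0.09594 = 41.17, i.e. n > 6.416.
The smallest integer satisfying this is n = 7.

n = 7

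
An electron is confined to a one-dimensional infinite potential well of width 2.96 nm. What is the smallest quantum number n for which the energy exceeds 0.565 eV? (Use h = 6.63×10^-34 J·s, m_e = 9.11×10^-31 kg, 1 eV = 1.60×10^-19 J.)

E_1 = h²/(8m_eL²) = 6.884×10^-21 J = 0.04303 eV.
Need n² > 0.565/0.04303 = 13.13, i.e. n > 3.624.
The smallest integer satisfying this is n = 4.

n = 4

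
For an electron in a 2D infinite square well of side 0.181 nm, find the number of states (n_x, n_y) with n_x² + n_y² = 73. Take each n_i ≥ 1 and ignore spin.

The level has n_x² + n_y² = 73. The ordered positive-integer solutions are (3, 8), (8, 3).
That gives 2 states.

degeneracy = 2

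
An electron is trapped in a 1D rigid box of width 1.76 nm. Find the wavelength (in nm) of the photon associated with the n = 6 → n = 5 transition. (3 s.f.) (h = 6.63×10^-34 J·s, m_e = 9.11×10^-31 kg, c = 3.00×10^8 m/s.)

E_1 = h²/(8m_eL²) = 1.947×10^-20 J, so ΔE = (6² − 5²)E_1 = 2.142×10^-19 J.
λ = hc/ΔE = (6.63×10^-34·3.00×10^8)/2.142×10^-19 = 9.29×10^-7 m = 929 nm.

λ = 929 nm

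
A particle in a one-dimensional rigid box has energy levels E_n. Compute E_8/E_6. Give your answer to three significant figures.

E_n ∝ n², so E_8/E_6 = 8²/6² = 64/36 = 1.78.

1.78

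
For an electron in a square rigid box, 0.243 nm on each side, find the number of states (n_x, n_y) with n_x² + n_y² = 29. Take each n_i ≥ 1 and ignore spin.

degeneracy = 2

The level has n_x² + n_y² = 29. The ordered positive-integer solutions are (2, 5), (5, 2).
That gives 2 states.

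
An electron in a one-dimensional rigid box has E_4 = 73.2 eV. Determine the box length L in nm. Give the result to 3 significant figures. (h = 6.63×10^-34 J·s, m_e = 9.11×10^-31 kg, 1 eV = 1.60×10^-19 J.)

From E_n = n²h²/(8m_eL²), L = n·h/√(8m_eE_n).
E_4 = 73.2 eV = 1.171×10^-17 J, so L = 4·6.63×10^-34/√(8·9.11×10^-31·1.171×10^-17) = 2.87×10^-10 m = 0.287 nm.

L = 0.287 nm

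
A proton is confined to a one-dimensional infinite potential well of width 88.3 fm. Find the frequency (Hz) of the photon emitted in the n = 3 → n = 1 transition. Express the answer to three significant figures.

E_1 = h²/(8m_pL²) = 4.207×10^-15 J and ΔE = (3² − 1²)E_1 = 3.366×10^-14 J.
f = ΔE/h = 3.366×10^-14/6.626×10^-34 = 5.08×10^19 Hz.

f = 5.08×10^19 Hz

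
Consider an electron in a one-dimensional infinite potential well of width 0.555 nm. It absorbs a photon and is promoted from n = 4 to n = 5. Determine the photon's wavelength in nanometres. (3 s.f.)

λ = 113 nm

E_1 = h²/(8m_eL²) = 1.956×10^-19 J, so ΔE = (5² − 4²)E_1 = 1.760×10^-18 J.
λ = hc/ΔE = (6.626×10^-34·2.998×10^8)/1.760×10^-18 = 1.13×10^-7 m = 113 nm.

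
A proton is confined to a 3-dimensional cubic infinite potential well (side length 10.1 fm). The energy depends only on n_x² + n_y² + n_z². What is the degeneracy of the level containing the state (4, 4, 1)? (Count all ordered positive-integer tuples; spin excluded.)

degeneracy = 6

The level has n_x² + n_y² + n_z² = 33. The ordered positive-integer solutions are (1, 4, 4), (2, 2, 5), (2, 5, 2), (4, 1, 4), (4, 4, 1), (5, 2, 2).
That gives 6 states.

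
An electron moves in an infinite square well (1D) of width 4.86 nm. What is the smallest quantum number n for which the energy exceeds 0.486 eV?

n = 6

E_1 = h²/(8m_eL²) = 2.551×10^-21 J = 0.01592 eV.
Need n² > 0.486/0.01592 = 30.53, i.e. n > 5.525.
The smallest integer satisfying this is n = 6.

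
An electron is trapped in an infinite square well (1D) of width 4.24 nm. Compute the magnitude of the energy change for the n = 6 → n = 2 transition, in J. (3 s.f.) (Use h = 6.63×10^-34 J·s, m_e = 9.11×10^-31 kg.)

|ΔE| = 1.07×10^-19 J

E_1 = h²/(8m_eL²) = 3.355×10^-21 J.
|ΔE| = |6² − 2²|·E_1 = 32·3.355×10^-21 J = 1.07×10^-19 J.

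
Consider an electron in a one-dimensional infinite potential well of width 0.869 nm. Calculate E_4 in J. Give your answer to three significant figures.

For an infinite well E_n = n²h²/(8m_eL²), so E_1 = h²/(8m_eL²) = (6.626×10^-34)²/(8·9.109×10^-31·(8.69×10^-10 m)²) = 7.978×10^-20 J.
Then E_4 = 4²·E_1 = 16·7.978×10^-20 J = 1.28×10^-18 J.

E_4 = 1.28×10^-18 J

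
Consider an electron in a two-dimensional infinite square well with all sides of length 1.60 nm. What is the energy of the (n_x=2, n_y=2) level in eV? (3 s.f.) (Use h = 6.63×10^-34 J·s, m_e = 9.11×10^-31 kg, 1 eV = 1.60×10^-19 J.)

E = 1.18 eV

For a 2D rectangular well E = (h²/8m_e)·Σ n_i²/L_i² = (6.63×10^-34)²/(8·9.11×10^-31) · [2²/(1.60 nm)² + 2²/(1.60 nm)²].
Evaluating gives E = 1.885×10^-19 J = 1.18 eV.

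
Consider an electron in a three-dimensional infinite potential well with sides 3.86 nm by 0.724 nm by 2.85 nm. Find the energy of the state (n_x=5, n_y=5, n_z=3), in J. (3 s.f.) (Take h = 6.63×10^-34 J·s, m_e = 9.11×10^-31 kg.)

E = 3.04×10^-18 J

For a 3D rectangular well E = (h²/8m_e)·Σ n_i²/L_i² = (6.63×10^-34)²/(8·9.11×10^-31) · [5²/(3.86 nm)² + 5²/(0.724 nm)² + 3²/(2.85 nm)²].
Evaluating gives E = 3.04×10^-18 J.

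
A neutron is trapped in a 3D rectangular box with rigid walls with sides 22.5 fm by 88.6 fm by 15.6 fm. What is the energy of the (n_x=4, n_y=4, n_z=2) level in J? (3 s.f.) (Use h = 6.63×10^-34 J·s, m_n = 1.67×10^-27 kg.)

For a 3D rectangular well E = (h²/8m_n)·Σ n_i²/L_i² = (6.63×10^-34)²/(8·1.67×10^-27) · [4²/(22.5 fm)² + 4²/(88.6 fm)² + 2²/(15.6 fm)²].
Evaluating gives E = 1.65×10^-12 J.

E = 1.65×10^-12 J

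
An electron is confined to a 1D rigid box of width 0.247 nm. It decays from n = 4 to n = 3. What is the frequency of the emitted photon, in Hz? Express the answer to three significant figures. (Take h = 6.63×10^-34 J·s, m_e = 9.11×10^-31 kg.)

f = 1.04×10^16 Hz

E_1 = h²/(8m_eL²) = 9.886×10^-19 J and ΔE = (4² − 3²)E_1 = 6.920×10^-18 J.
f = ΔE/h = 6.920×10^-18/6.63×10^-34 = 1.04×10^16 Hz.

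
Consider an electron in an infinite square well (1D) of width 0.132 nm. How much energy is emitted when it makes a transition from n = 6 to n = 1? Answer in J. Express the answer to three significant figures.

|ΔE| = 1.21×10^-16 J

E_1 = h²/(8m_eL²) = 3.458×10^-18 J.
|ΔE| = |6² − 1²|·E_1 = 35·3.458×10^-18 J = 1.21×10^-16 J.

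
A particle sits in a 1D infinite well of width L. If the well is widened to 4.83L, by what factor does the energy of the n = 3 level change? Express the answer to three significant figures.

E_n ∝ 1/L², so the energy scales by 1/4.83² = 0.0429.

0.0429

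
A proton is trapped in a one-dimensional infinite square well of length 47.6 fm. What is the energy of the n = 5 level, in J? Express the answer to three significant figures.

E_5 = 3.62×10^-13 J

For an infinite well E_n = n²h²/(8m_pL²), so E_1 = h²/(8m_pL²) = (6.626×10^-34)²/(8·1.673×10^-27·(4.76×10^-14 m)²) = 1.448×10^-14 J.
Then E_5 = 5²·E_1 = 25·1.448×10^-14 J = 3.62×10^-13 J.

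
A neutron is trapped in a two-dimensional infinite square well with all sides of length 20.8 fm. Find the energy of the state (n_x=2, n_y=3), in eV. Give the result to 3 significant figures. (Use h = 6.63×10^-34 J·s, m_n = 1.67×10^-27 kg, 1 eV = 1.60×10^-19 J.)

E = 6.18×10^6 eV

For a 2D rectangular well E = (h²/8m_n)·Σ n_i²/L_i² = (6.63×10^-34)²/(8·1.67×10^-27) · [2²/(20.8 fm)² + 3²/(20.8 fm)²].
Evaluating gives E = 9.886×10^-13 J = 6.18×10^6 eV.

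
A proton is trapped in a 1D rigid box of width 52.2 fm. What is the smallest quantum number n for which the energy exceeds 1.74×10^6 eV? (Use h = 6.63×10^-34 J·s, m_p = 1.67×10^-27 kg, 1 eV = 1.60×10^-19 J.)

n = 5

E_1 = h²/(8m_pL²) = 1.207×10^-14 J = 7.544×10^4 eV.
Need n² > 1.74×10^6/7.544×10^4 = 23.06, i.e. n > 4.802.
The smallest integer satisfying this is n = 5.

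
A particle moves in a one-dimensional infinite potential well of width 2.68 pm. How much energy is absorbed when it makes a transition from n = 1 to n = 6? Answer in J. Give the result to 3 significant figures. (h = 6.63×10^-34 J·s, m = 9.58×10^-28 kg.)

|ΔE| = 2.79×10^-16 J

E_1 = h²/(8mL²) = 7.985×10^-18 J.
|ΔE| = |1² − 6²|·E_1 = 35·7.985×10^-18 J = 2.79×10^-16 J.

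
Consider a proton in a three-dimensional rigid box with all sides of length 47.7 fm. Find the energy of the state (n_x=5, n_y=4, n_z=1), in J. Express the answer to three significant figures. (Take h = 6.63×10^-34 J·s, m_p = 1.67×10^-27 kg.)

For a 3D rectangular well E = (h²/8m_p)·Σ n_i²/L_i² = (6.63×10^-34)²/(8·1.67×10^-27) · [5²/(47.7 fm)² + 4²/(47.7 fm)² + 1²/(47.7 fm)²].
Evaluating gives E = 6.07×10^-13 J.

E = 6.07×10^-13 J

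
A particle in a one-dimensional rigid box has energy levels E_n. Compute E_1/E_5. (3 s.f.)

0.0400

E_n ∝ n², so E_1/E_5 = 1²/5² = 1/25 = 0.0400.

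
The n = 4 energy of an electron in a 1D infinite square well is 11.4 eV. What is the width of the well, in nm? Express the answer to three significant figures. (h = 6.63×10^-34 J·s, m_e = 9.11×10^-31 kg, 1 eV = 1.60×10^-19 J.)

From E_n = n²h²/(8m_eL²), L = n·h/√(8m_eE_n).
E_4 = 11.4 eV = 1.824×10^-18 J, so L = 4·6.63×10^-34/√(8·9.11×10^-31·1.824×10^-18) = 7.27×10^-10 m = 0.727 nm.

L = 0.727 nm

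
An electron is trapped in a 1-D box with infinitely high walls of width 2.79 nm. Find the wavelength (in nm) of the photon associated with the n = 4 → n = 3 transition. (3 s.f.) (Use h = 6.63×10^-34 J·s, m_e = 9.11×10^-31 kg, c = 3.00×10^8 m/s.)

λ = 3.67×10^3 nm

E_1 = h²/(8m_eL²) = 7.748×10^-21 J, so ΔE = (4² − 3²)E_1 = 5.424×10^-20 J.
λ = hc/ΔE = (6.63×10^-34·3.00×10^8)/5.424×10^-20 = 3.67×10^-6 m = 3.67×10^3 nm.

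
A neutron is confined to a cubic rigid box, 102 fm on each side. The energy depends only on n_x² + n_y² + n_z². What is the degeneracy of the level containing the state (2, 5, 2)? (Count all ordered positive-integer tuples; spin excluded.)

The level has n_x² + n_y² + n_z² = 33. The ordered positive-integer solutions are (1, 4, 4), (2, 2, 5), (2, 5, 2), (4, 1, 4), (4, 4, 1), (5, 2, 2).
That gives 6 states.

degeneracy = 6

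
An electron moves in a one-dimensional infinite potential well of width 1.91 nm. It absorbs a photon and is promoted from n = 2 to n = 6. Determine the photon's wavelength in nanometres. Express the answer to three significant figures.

λ = 376 nm

E_1 = h²/(8m_eL²) = 1.651×10^-20 J, so ΔE = (6² − 2²)E_1 = 5.283×10^-19 J.
λ = hc/ΔE = (6.626×10^-34·2.998×10^8)/5.283×10^-19 = 3.76×10^-7 m = 376 nm.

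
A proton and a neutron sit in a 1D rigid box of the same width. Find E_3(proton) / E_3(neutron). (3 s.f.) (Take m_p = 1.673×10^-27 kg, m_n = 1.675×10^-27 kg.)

1.00

E_n ∝ 1/m at fixed n and L, so the ratio is m_n/m_p = 1.675×10^-27/1.673×10^-27 = 1.00.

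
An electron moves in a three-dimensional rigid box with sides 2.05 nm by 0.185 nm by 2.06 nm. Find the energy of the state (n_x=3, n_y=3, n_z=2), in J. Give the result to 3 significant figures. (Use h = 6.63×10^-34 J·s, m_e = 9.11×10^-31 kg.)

E = 1.60×10^-17 J

For a 3D rectangular well E = (h²/8m_e)·Σ n_i²/L_i² = (6.63×10^-34)²/(8·9.11×10^-31) · [3²/(2.05 nm)² + 3²/(0.185 nm)² + 2²/(2.06 nm)²].
Evaluating gives E = 1.60×10^-17 J.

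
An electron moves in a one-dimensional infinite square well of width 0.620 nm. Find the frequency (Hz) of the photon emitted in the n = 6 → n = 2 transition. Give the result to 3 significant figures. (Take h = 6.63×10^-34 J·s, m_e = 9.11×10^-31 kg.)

E_1 = h²/(8m_eL²) = 1.569×10^-19 J and ΔE = (6² − 2²)E_1 = 5.021×10^-18 J.
f = ΔE/h = 5.021×10^-18/6.63×10^-34 = 7.57×10^15 Hz.

f = 7.57×10^15 Hz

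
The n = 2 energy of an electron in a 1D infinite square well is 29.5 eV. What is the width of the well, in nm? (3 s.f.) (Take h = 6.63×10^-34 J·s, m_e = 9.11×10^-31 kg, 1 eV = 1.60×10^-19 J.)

L = 0.226 nm

From E_n = n²h²/(8m_eL²), L = n·h/√(8m_eE_n).
E_2 = 29.5 eV = 4.720×10^-18 J, so L = 2·6.63×10^-34/√(8·9.11×10^-31·4.720×10^-18) = 2.26×10^-10 m = 0.226 nm.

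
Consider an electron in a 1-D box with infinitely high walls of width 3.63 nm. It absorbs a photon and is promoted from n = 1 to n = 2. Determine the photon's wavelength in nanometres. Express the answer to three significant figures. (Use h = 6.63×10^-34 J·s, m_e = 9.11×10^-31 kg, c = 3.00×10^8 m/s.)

E_1 = h²/(8m_eL²) = 4.577×10^-21 J, so ΔE = (2² − 1²)E_1 = 1.373×10^-20 J.
λ = hc/ΔE = (6.63×10^-34·3.00×10^8)/1.373×10^-20 = 1.45×10^-5 m = 1.45×10^4 nm.

λ = 1.45×10^4 nm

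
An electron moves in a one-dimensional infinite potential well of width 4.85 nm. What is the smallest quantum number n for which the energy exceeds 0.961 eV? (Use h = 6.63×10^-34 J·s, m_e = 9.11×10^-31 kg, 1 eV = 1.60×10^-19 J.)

n = 8

E_1 = h²/(8m_eL²) = 2.564×10^-21 J = 0.01603 eV.
Need n² > 0.961/0.01603 = 59.95, i.e. n > 7.743.
The smallest integer satisfying this is n = 8.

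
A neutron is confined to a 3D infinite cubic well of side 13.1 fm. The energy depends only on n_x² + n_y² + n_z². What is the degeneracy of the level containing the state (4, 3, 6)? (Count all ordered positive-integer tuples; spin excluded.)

degeneracy = 6

The level has n_x² + n_y² + n_z² = 61. The ordered positive-integer solutions are (3, 4, 6), (3, 6, 4), (4, 3, 6), (4, 6, 3), (6, 3, 4), (6, 4, 3).
That gives 6 states.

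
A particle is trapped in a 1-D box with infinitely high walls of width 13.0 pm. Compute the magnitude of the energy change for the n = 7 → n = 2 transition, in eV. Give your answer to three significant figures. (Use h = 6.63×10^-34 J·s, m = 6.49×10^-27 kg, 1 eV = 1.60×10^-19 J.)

E_1 = h²/(8mL²) = 5.010×10^-20 J.
|ΔE| = |7² − 2²|·E_1 = 45·5.010×10^-20 J = 2.255×10^-18 J = 14.1 eV.

|ΔE| = 14.1 eV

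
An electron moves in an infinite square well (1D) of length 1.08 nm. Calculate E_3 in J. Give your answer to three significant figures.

For an infinite well E_n = n²h²/(8m_eL²), so E_1 = h²/(8m_eL²) = (6.626×10^-34)²/(8·9.109×10^-31·(1.08×10^-9 m)²) = 5.165×10^-20 J.
Then E_3 = 3²·E_1 = 9·5.165×10^-20 J = 4.65×10^-19 J.

E_3 = 4.65×10^-19 J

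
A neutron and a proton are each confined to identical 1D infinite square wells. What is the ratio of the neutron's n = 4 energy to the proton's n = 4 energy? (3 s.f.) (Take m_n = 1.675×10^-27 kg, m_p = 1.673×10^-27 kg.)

0.999

E_n ∝ 1/m at fixed n and L, so the ratio is m_p/m_n = 1.673×10^-27/1.675×10^-27 = 0.999.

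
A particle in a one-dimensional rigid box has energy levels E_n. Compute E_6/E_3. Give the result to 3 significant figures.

4.00

E_n ∝ n², so E_6/E_3 = 6²/3² = 36/9 = 4.00.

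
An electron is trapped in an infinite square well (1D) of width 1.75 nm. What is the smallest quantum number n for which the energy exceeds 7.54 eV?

E_1 = h²/(8m_eL²) = 1.967×10^-20 J = 0.1228 eV.
Need n² > 7.54/0.1228 = 61.40, i.e. n > 7.836.
The smallest integer satisfying this is n = 8.

n = 8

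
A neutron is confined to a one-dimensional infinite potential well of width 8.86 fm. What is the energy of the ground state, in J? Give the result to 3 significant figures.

E_1 = 4.17×10^-13 J

For an infinite well E_n = n²h²/(8m_nL²), so E_1 = h²/(8m_nL²) = (6.626×10^-34)²/(8·1.675×10^-27·(8.86×10^-15 m)²) = 4.174×10^-13 J.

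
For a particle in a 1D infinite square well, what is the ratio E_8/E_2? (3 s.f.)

16.0

E_n ∝ n², so E_8/E_2 = 8²/2² = 64/4 = 16.0.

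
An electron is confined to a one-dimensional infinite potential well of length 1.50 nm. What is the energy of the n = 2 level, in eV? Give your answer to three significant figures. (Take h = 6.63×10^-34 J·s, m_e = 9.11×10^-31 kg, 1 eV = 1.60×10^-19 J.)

E_2 = 0.670 eV

For an infinite well E_n = n²h²/(8m_eL²), so E_1 = h²/(8m_eL²) = (6.63×10^-34)²/(8·9.11×10^-31·(1.50×10^-9 m)²) = 2.681×10^-20 J.
Then E_2 = 2²·E_1 = 4·2.681×10^-20 J = 1.072×10^-19 J.
Converting, E_2 = 1.072×10^-19 J / (1.60×10^-19 J/eV) = 0.670 eV.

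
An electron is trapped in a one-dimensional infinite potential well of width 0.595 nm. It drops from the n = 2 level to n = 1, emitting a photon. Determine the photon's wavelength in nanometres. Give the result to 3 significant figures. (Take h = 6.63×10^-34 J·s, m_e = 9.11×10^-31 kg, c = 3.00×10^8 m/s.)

λ = 389 nm

E_1 = h²/(8m_eL²) = 1.704×10^-19 J, so ΔE = (2² − 1²)E_1 = 5.112×10^-19 J.
λ = hc/ΔE = (6.63×10^-34·3.00×10^8)/5.112×10^-19 = 3.89×10^-7 m = 389 nm.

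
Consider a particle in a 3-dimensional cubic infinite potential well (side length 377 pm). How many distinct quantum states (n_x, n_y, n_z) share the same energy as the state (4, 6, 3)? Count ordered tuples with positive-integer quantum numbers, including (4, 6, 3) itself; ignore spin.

degeneracy = 6

The level has n_x² + n_y² + n_z² = 61. The ordered positive-integer solutions are (3, 4, 6), (3, 6, 4), (4, 3, 6), (4, 6, 3), (6, 3, 4), (6, 4, 3).
That gives 6 states.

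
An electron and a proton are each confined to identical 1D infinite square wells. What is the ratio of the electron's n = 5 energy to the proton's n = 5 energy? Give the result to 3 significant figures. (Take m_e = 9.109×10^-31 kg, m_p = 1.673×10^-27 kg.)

1.84×10^3

E_n ∝ 1/m at fixed n and L, so the ratio is m_p/m_e = 1.673×10^-27/9.109×10^-31 = 1.84×10^3.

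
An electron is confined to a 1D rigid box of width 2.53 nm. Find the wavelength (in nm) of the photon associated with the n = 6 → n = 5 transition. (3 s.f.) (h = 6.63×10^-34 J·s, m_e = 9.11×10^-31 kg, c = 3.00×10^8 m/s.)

λ = 1.92×10^3 nm

E_1 = h²/(8m_eL²) = 9.423×10^-21 J, so ΔE = (6² − 5²)E_1 = 1.037×10^-19 J.
λ = hc/ΔE = (6.63×10^-34·3.00×10^8)/1.037×10^-19 = 1.92×10^-6 m = 1.92×10^3 nm.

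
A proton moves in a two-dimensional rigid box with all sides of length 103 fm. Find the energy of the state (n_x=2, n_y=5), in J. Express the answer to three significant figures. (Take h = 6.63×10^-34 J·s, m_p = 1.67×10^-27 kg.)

E = 8.99×10^-14 J

For a 2D rectangular well E = (h²/8m_p)·Σ n_i²/L_i² = (6.63×10^-34)²/(8·1.67×10^-27) · [2²/(103 fm)² + 5²/(103 fm)²].
Evaluating gives E = 8.99×10^-14 J.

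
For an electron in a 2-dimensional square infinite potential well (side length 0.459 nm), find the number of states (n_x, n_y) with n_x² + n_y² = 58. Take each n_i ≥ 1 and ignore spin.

degeneracy = 2

The level has n_x² + n_y² = 58. The ordered positive-integer solutions are (3, 7), (7, 3).
That gives 2 states.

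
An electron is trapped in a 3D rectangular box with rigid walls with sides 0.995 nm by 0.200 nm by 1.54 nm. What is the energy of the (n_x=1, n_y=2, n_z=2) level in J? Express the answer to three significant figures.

E = 6.19×10^-18 J

For a 3D rectangular well E = (h²/8m_e)·Σ n_i²/L_i² = (6.626×10^-34)²/(8·9.109×10^-31) · [1²/(0.995 nm)² + 2²/(0.200 nm)² + 2²/(1.54 nm)²].
Evaluating gives E = 6.19×10^-18 J.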